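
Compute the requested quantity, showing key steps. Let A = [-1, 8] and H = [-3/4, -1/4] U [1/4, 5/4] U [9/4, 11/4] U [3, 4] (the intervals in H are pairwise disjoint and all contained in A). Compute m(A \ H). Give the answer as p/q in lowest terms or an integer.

The ambient interval has length m(A) = 8 - (-1) = 9.
Since the holes are disjoint and sit inside A, by finite additivity
  m(H) = sum_i (b_i - a_i), and m(A \ H) = m(A) - m(H).
Computing the hole measures:
  m(H_1) = -1/4 - (-3/4) = 1/2.
  m(H_2) = 5/4 - 1/4 = 1.
  m(H_3) = 11/4 - 9/4 = 1/2.
  m(H_4) = 4 - 3 = 1.
Summed: m(H) = 1/2 + 1 + 1/2 + 1 = 3.
So m(A \ H) = 9 - 3 = 6.

6


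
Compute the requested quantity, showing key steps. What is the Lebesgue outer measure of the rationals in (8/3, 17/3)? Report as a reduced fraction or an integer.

The set Q cap (8/3, 17/3) is countable (a subset of the countable set Q). Lebesgue outer measure of any countable set is 0: each singleton {q} has m*({q}) = 0, and by countable subadditivity m*(union_k {q_k}) <= sum_k m*({q_k}) = sum_k 0 = 0. The reverse inequality m*(E) >= 0 is automatic. So m*(Q cap (8/3, 17/3)) = 0.

0


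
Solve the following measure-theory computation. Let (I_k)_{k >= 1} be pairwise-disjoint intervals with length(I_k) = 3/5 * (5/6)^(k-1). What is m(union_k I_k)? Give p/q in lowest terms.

By countable additivity of the Lebesgue measure on pairwise disjoint measurable sets,
  m(union_{k >= 1} I_k) = sum_{k >= 1} m(I_k) = sum_{k >= 1} a * r^(k-1),
  with a = 3/5 and r = 5/6.
Since 0 < r = 5/6 < 1, the geometric series converges:
  sum_{k >= 1} a * r^(k-1) = a / (1 - r).
  = 3/5 / (1 - 5/6)
  = 3/5 / (1/6)
  = 18/5.

18/5


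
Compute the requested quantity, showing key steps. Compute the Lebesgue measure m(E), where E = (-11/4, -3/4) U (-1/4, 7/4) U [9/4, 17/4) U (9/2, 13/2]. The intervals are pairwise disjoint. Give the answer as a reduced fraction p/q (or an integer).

For pairwise disjoint intervals, m(union_i I_i) = sum_i m(I_i),
and m is invariant under swapping open/closed endpoints (single points have measure 0).
So m(E) = sum_i (b_i - a_i).
  I_1 has length -3/4 - (-11/4) = 2.
  I_2 has length 7/4 - (-1/4) = 2.
  I_3 has length 17/4 - 9/4 = 2.
  I_4 has length 13/2 - 9/2 = 2.
Summing:
  m(E) = 2 + 2 + 2 + 2 = 8.

8


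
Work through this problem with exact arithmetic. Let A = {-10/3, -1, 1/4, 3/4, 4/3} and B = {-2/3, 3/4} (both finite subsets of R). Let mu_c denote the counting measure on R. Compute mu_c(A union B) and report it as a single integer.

Counting measure on a finite set equals cardinality. By inclusion-exclusion, |A union B| = |A| + |B| - |A cap B|.
|A| = 5, |B| = 2, |A cap B| = 1.
So mu_c(A union B) = 5 + 2 - 1 = 6.

6


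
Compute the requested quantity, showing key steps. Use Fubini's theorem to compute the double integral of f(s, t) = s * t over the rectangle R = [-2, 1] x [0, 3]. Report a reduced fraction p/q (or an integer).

f(s, t) is a tensor product of a function of s and a function of t, and both factors are bounded continuous (hence Lebesgue integrable) on the rectangle, so Fubini's theorem applies:
  integral_R f d(m x m) = (integral_a1^b1 s ds) * (integral_a2^b2 t dt).
Inner integral in s: integral_{-2}^{1} s ds = (1^2 - (-2)^2)/2
  = -3/2.
Inner integral in t: integral_{0}^{3} t dt = (3^2 - 0^2)/2
  = 9/2.
Product: (-3/2) * (9/2) = -27/4.

-27/4


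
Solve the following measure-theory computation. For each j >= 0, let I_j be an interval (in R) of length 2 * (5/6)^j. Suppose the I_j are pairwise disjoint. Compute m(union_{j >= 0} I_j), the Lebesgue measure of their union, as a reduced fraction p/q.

By countable additivity of the Lebesgue measure on pairwise disjoint measurable sets,
  m(union_{j >= 0} I_j) = sum_{j >= 0} m(I_j) = sum_{j >= 0} a * r^j,
  with a = 2 and r = 5/6.
Since 0 < r = 5/6 < 1, the geometric series converges:
  sum_{j >= 0} a * r^j = a / (1 - r).
  = 2 / (1 - 5/6)
  = 2 / (1/6)
  = 12.

12


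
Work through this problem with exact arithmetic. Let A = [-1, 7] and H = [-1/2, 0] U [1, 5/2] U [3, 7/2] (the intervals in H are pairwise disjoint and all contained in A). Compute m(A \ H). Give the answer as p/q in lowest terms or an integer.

The ambient interval has length m(A) = 7 - (-1) = 8.
Since the holes are disjoint and sit inside A, by finite additivity
  m(H) = sum_i (b_i - a_i), and m(A \ H) = m(A) - m(H).
Computing the hole measures:
  m(H_1) = 0 - (-1/2) = 1/2.
  m(H_2) = 5/2 - 1 = 3/2.
  m(H_3) = 7/2 - 3 = 1/2.
Summed: m(H) = 1/2 + 3/2 + 1/2 = 5/2.
So m(A \ H) = 8 - 5/2 = 11/2.

11/2


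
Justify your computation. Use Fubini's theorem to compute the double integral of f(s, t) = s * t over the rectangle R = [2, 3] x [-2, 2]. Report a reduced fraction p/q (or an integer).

f(s, t) is a tensor product of a function of s and a function of t, and both factors are bounded continuous (hence Lebesgue integrable) on the rectangle, so Fubini's theorem applies:
  integral_R f d(m x m) = (integral_a1^b1 s ds) * (integral_a2^b2 t dt).
Inner integral in s: integral_{2}^{3} s ds = (3^2 - 2^2)/2
  = 5/2.
Inner integral in t: integral_{-2}^{2} t dt = (2^2 - (-2)^2)/2
  = 0.
Product: (5/2) * (0) = 0.

0


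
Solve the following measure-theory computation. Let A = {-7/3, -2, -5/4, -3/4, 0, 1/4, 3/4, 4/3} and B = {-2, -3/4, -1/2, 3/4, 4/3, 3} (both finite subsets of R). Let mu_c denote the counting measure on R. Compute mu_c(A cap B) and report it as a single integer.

Counting measure on a finite set equals cardinality. mu_c(A cap B) = |A cap B| (elements appearing in both).
Enumerating the elements of A that also lie in B gives 4 element(s).
So mu_c(A cap B) = 4.

4


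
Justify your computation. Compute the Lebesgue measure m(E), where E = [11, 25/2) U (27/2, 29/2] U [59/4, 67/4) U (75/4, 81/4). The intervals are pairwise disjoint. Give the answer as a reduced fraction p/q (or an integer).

For pairwise disjoint intervals, m(union_i I_i) = sum_i m(I_i),
and m is invariant under swapping open/closed endpoints (single points have measure 0).
So m(E) = sum_i (b_i - a_i).
  I_1 has length 25/2 - 11 = 3/2.
  I_2 has length 29/2 - 27/2 = 1.
  I_3 has length 67/4 - 59/4 = 2.
  I_4 has length 81/4 - 75/4 = 3/2.
Summing:
  m(E) = 3/2 + 1 + 2 + 3/2 = 6.

6


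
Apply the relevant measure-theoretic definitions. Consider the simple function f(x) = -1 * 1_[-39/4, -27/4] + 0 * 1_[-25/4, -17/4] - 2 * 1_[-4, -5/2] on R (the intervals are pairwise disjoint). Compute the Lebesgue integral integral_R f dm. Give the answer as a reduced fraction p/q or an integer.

For a simple function f = sum_i c_i * 1_{A_i} with disjoint A_i,
  integral f dm = sum_i c_i * m(A_i).
Lengths of the A_i:
  m(A_1) = -27/4 - (-39/4) = 3.
  m(A_2) = -17/4 - (-25/4) = 2.
  m(A_3) = -5/2 - (-4) = 3/2.
Contributions c_i * m(A_i):
  (-1) * (3) = -3.
  (0) * (2) = 0.
  (-2) * (3/2) = -3.
Total: -3 + 0 - 3 = -6.

-6


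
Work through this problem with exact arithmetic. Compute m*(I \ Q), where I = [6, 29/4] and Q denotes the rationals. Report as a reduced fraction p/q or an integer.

The interval I = [6, 29/4] has m(I) = 29/4 - 6 = 5/4 (endpoints are measure-zero, so open/closed/half-open agree). Write I = (I cap Q) u (I \ Q). The rationals in I are countable, so m*(I cap Q) = 0 (cover each rational by intervals whose total length is arbitrarily small). By countable subadditivity m*(I) <= m*(I cap Q) + m*(I \ Q), hence m*(I \ Q) >= m(I) = 5/4. The reverse inequality m*(I \ Q) <= m*(I) = 5/4 is trivial since (I \ Q) is a subset of I. Therefore m*(I \ Q) = 5/4.

5/4


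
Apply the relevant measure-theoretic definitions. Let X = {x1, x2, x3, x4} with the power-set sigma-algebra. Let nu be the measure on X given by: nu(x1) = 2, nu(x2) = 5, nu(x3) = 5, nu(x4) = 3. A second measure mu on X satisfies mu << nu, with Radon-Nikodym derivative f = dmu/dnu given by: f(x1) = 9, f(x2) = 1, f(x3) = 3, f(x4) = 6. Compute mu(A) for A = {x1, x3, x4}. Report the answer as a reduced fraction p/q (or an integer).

By the defining property of the Radon-Nikodym derivative, for every measurable set A,
  mu(A) = integral_A f dnu.
Since nu is a discrete measure concentrated on the atoms of X, the integral over A reduces to the sum
  mu(A) = sum_{x in A} f(x) * nu({x}).
Computing each term:
  x1: f(x1) * nu(x1) = 9 * 2 = 18.
  x3: f(x3) * nu(x3) = 3 * 5 = 15.
  x4: f(x4) * nu(x4) = 6 * 3 = 18.
Summing: mu(A) = 18 + 15 + 18 = 51.

51


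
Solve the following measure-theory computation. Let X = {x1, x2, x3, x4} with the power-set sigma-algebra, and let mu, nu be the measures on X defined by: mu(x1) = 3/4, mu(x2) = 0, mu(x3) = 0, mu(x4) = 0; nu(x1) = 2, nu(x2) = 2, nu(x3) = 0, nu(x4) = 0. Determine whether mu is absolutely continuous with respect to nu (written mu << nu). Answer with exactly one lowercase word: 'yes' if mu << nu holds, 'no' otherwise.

mu << nu means: every nu-null measurable set is also mu-null; equivalently, for every atom x, if nu({x}) = 0 then mu({x}) = 0.
Checking each atom:
  x1: nu = 2 > 0 -> no constraint.
  x2: nu = 2 > 0 -> no constraint.
  x3: nu = 0, mu = 0 -> consistent with mu << nu.
  x4: nu = 0, mu = 0 -> consistent with mu << nu.
No atom violates the condition. Therefore mu << nu.

yes


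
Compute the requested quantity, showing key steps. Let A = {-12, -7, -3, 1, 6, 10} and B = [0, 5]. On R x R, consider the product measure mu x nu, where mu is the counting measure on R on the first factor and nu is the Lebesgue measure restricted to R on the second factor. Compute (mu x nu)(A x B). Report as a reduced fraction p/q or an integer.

For a measurable rectangle A x B, the product measure satisfies
  (mu x nu)(A x B) = mu(A) * nu(B).
  mu(A) = 6.
  nu(B) = 5.
  (mu x nu)(A x B) = 6 * 5 = 30.

30


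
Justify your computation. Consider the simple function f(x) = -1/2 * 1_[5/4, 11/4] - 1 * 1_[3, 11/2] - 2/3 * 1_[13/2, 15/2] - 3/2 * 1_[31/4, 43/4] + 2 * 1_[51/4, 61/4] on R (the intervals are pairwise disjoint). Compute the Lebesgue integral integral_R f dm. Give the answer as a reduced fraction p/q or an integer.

For a simple function f = sum_i c_i * 1_{A_i} with disjoint A_i,
  integral f dm = sum_i c_i * m(A_i).
Lengths of the A_i:
  m(A_1) = 11/4 - 5/4 = 3/2.
  m(A_2) = 11/2 - 3 = 5/2.
  m(A_3) = 15/2 - 13/2 = 1.
  m(A_4) = 43/4 - 31/4 = 3.
  m(A_5) = 61/4 - 51/4 = 5/2.
Contributions c_i * m(A_i):
  (-1/2) * (3/2) = -3/4.
  (-1) * (5/2) = -5/2.
  (-2/3) * (1) = -2/3.
  (-3/2) * (3) = -9/2.
  (2) * (5/2) = 5.
Total: -3/4 - 5/2 - 2/3 - 9/2 + 5 = -41/12.

-41/12


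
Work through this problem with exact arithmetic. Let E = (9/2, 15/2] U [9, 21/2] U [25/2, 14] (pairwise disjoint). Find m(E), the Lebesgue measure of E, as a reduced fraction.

For pairwise disjoint intervals, m(union_i I_i) = sum_i m(I_i),
and m is invariant under swapping open/closed endpoints (single points have measure 0).
So m(E) = sum_i (b_i - a_i).
  I_1 has length 15/2 - 9/2 = 3.
  I_2 has length 21/2 - 9 = 3/2.
  I_3 has length 14 - 25/2 = 3/2.
Summing:
  m(E) = 3 + 3/2 + 3/2 = 6.

6


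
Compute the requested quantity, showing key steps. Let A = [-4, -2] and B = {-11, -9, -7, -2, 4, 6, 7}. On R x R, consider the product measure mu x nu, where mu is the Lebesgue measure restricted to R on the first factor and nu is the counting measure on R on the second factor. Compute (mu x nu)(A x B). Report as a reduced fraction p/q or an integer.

For a measurable rectangle A x B, the product measure satisfies
  (mu x nu)(A x B) = mu(A) * nu(B).
  mu(A) = 2.
  nu(B) = 7.
  (mu x nu)(A x B) = 2 * 7 = 14.

14


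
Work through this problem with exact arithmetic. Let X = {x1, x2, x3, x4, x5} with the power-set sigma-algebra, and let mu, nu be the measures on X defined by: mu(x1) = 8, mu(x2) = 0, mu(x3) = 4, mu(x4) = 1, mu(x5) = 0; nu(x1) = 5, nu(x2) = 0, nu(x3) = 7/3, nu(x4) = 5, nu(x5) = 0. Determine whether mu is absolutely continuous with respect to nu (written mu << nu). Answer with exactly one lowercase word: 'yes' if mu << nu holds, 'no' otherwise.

mu << nu means: every nu-null measurable set is also mu-null; equivalently, for every atom x, if nu({x}) = 0 then mu({x}) = 0.
Checking each atom:
  x1: nu = 5 > 0 -> no constraint.
  x2: nu = 0, mu = 0 -> consistent with mu << nu.
  x3: nu = 7/3 > 0 -> no constraint.
  x4: nu = 5 > 0 -> no constraint.
  x5: nu = 0, mu = 0 -> consistent with mu << nu.
No atom violates the condition. Therefore mu << nu.

yes


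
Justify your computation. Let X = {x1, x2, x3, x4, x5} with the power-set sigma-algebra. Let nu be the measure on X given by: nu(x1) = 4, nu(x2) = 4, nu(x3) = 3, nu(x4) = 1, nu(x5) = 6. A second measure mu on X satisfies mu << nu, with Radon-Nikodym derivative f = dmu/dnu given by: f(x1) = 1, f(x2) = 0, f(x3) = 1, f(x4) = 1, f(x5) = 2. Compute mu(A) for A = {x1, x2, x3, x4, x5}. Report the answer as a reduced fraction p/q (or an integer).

By the defining property of the Radon-Nikodym derivative, for every measurable set A,
  mu(A) = integral_A f dnu.
Since nu is a discrete measure concentrated on the atoms of X, the integral over A reduces to the sum
  mu(A) = sum_{x in A} f(x) * nu({x}).
Computing each term:
  x1: f(x1) * nu(x1) = 1 * 4 = 4.
  x2: f(x2) * nu(x2) = 0 * 4 = 0.
  x3: f(x3) * nu(x3) = 1 * 3 = 3.
  x4: f(x4) * nu(x4) = 1 * 1 = 1.
  x5: f(x5) * nu(x5) = 2 * 6 = 12.
Summing: mu(A) = 4 + 0 + 3 + 1 + 12 = 20.

20


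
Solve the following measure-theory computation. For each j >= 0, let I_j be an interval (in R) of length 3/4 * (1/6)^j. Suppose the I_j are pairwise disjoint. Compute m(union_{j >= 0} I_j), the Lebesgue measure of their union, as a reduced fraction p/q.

By countable additivity of the Lebesgue measure on pairwise disjoint measurable sets,
  m(union_{j >= 0} I_j) = sum_{j >= 0} m(I_j) = sum_{j >= 0} a * r^j,
  with a = 3/4 and r = 1/6.
Since 0 < r = 1/6 < 1, the geometric series converges:
  sum_{j >= 0} a * r^j = a / (1 - r).
  = 3/4 / (1 - 1/6)
  = 3/4 / (5/6)
  = 9/10.

9/10


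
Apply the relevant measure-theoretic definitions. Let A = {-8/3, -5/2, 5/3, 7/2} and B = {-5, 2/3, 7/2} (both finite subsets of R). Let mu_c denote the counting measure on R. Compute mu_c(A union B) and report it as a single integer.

Counting measure on a finite set equals cardinality. By inclusion-exclusion, |A union B| = |A| + |B| - |A cap B|.
|A| = 4, |B| = 3, |A cap B| = 1.
So mu_c(A union B) = 4 + 3 - 1 = 6.

6


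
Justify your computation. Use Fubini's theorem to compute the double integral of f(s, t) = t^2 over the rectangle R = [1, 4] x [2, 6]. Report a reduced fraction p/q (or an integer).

f(s, t) is a tensor product of a function of s and a function of t, and both factors are bounded continuous (hence Lebesgue integrable) on the rectangle, so Fubini's theorem applies:
  integral_R f d(m x m) = (integral_a1^b1 1 ds) * (integral_a2^b2 t^2 dt).
Inner integral in s: integral_{1}^{4} 1 ds = (4^1 - 1^1)/1
  = 3.
Inner integral in t: integral_{2}^{6} t^2 dt = (6^3 - 2^3)/3
  = 208/3.
Product: (3) * (208/3) = 208.

208


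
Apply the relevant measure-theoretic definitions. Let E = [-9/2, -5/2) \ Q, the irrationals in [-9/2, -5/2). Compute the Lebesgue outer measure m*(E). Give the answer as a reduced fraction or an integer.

The interval I = [-9/2, -5/2) has m(I) = -5/2 - (-9/2) = 2 (endpoints are measure-zero, so open/closed/half-open agree). Write I = (I cap Q) u (I \ Q). The rationals in I are countable, so m*(I cap Q) = 0 (cover each rational by intervals whose total length is arbitrarily small). By countable subadditivity m*(I) <= m*(I cap Q) + m*(I \ Q), hence m*(I \ Q) >= m(I) = 2. The reverse inequality m*(I \ Q) <= m*(I) = 2 is trivial since (I \ Q) is a subset of I. Therefore m*(I \ Q) = 2.

2


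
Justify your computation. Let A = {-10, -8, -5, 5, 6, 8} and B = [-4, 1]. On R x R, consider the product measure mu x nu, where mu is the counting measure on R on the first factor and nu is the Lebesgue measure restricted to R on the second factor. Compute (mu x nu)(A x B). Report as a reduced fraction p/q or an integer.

For a measurable rectangle A x B, the product measure satisfies
  (mu x nu)(A x B) = mu(A) * nu(B).
  mu(A) = 6.
  nu(B) = 5.
  (mu x nu)(A x B) = 6 * 5 = 30.

30


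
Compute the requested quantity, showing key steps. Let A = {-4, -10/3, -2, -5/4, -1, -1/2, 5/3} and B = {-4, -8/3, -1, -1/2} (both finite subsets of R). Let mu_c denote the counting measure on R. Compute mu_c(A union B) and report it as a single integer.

Counting measure on a finite set equals cardinality. By inclusion-exclusion, |A union B| = |A| + |B| - |A cap B|.
|A| = 7, |B| = 4, |A cap B| = 3.
So mu_c(A union B) = 7 + 4 - 3 = 8.

8


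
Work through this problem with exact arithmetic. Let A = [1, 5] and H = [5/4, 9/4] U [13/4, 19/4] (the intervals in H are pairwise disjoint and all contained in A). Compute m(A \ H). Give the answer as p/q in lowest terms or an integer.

The ambient interval has length m(A) = 5 - 1 = 4.
Since the holes are disjoint and sit inside A, by finite additivity
  m(H) = sum_i (b_i - a_i), and m(A \ H) = m(A) - m(H).
Computing the hole measures:
  m(H_1) = 9/4 - 5/4 = 1.
  m(H_2) = 19/4 - 13/4 = 3/2.
Summed: m(H) = 1 + 3/2 = 5/2.
So m(A \ H) = 4 - 5/2 = 3/2.

3/2


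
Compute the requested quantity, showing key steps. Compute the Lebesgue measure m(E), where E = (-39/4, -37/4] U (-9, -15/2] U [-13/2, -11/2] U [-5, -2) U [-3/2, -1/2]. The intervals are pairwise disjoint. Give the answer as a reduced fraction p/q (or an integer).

For pairwise disjoint intervals, m(union_i I_i) = sum_i m(I_i),
and m is invariant under swapping open/closed endpoints (single points have measure 0).
So m(E) = sum_i (b_i - a_i).
  I_1 has length -37/4 - (-39/4) = 1/2.
  I_2 has length -15/2 - (-9) = 3/2.
  I_3 has length -11/2 - (-13/2) = 1.
  I_4 has length -2 - (-5) = 3.
  I_5 has length -1/2 - (-3/2) = 1.
Summing:
  m(E) = 1/2 + 3/2 + 1 + 3 + 1 = 7.

7


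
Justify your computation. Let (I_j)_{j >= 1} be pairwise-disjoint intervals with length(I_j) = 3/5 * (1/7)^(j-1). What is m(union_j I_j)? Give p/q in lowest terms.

By countable additivity of the Lebesgue measure on pairwise disjoint measurable sets,
  m(union_{j >= 1} I_j) = sum_{j >= 1} m(I_j) = sum_{j >= 1} a * r^(j-1),
  with a = 3/5 and r = 1/7.
Since 0 < r = 1/7 < 1, the geometric series converges:
  sum_{j >= 1} a * r^(j-1) = a / (1 - r).
  = 3/5 / (1 - 1/7)
  = 3/5 / (6/7)
  = 7/10.

7/10


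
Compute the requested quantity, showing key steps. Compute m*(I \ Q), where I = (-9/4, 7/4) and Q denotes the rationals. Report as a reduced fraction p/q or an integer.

The interval I = (-9/4, 7/4) has m(I) = 7/4 - (-9/4) = 4 (endpoints are measure-zero, so open/closed/half-open agree). Write I = (I cap Q) u (I \ Q). The rationals in I are countable, so m*(I cap Q) = 0 (cover each rational by intervals whose total length is arbitrarily small). By countable subadditivity m*(I) <= m*(I cap Q) + m*(I \ Q), hence m*(I \ Q) >= m(I) = 4. The reverse inequality m*(I \ Q) <= m*(I) = 4 is trivial since (I \ Q) is a subset of I. Therefore m*(I \ Q) = 4.

4


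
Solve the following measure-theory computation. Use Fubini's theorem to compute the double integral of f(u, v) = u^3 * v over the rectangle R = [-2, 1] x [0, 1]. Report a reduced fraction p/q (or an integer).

f(u, v) is a tensor product of a function of u and a function of v, and both factors are bounded continuous (hence Lebesgue integrable) on the rectangle, so Fubini's theorem applies:
  integral_R f d(m x m) = (integral_a1^b1 u^3 du) * (integral_a2^b2 v dv).
Inner integral in u: integral_{-2}^{1} u^3 du = (1^4 - (-2)^4)/4
  = -15/4.
Inner integral in v: integral_{0}^{1} v dv = (1^2 - 0^2)/2
  = 1/2.
Product: (-15/4) * (1/2) = -15/8.

-15/8


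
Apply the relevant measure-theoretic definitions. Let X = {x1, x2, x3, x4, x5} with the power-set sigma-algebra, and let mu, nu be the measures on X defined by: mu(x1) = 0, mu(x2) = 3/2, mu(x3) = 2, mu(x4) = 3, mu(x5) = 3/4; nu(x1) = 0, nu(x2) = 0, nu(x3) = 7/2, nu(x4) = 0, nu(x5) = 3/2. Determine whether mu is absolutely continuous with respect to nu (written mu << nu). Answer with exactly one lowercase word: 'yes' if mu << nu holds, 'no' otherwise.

mu << nu means: every nu-null measurable set is also mu-null; equivalently, for every atom x, if nu({x}) = 0 then mu({x}) = 0.
Checking each atom:
  x1: nu = 0, mu = 0 -> consistent with mu << nu.
  x2: nu = 0, mu = 3/2 > 0 -> violates mu << nu.
  x3: nu = 7/2 > 0 -> no constraint.
  x4: nu = 0, mu = 3 > 0 -> violates mu << nu.
  x5: nu = 3/2 > 0 -> no constraint.
The atom(s) x2, x4 violate the condition (nu = 0 but mu > 0). Therefore mu is NOT absolutely continuous w.r.t. nu.

no


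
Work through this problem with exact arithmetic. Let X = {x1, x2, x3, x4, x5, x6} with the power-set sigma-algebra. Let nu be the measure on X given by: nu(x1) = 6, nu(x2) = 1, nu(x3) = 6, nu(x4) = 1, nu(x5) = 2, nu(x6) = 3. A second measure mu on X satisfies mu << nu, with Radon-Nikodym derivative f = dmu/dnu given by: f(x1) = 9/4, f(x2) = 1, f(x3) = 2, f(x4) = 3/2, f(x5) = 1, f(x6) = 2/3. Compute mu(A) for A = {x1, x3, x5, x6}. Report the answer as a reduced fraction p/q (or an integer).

By the defining property of the Radon-Nikodym derivative, for every measurable set A,
  mu(A) = integral_A f dnu.
Since nu is a discrete measure concentrated on the atoms of X, the integral over A reduces to the sum
  mu(A) = sum_{x in A} f(x) * nu({x}).
Computing each term:
  x1: f(x1) * nu(x1) = 9/4 * 6 = 27/2.
  x3: f(x3) * nu(x3) = 2 * 6 = 12.
  x5: f(x5) * nu(x5) = 1 * 2 = 2.
  x6: f(x6) * nu(x6) = 2/3 * 3 = 2.
Summing: mu(A) = 27/2 + 12 + 2 + 2 = 59/2.

59/2


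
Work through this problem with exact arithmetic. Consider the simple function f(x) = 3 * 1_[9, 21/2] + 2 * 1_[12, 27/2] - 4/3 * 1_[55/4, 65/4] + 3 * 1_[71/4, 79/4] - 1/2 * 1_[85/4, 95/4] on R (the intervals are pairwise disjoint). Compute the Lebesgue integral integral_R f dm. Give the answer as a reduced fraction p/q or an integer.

For a simple function f = sum_i c_i * 1_{A_i} with disjoint A_i,
  integral f dm = sum_i c_i * m(A_i).
Lengths of the A_i:
  m(A_1) = 21/2 - 9 = 3/2.
  m(A_2) = 27/2 - 12 = 3/2.
  m(A_3) = 65/4 - 55/4 = 5/2.
  m(A_4) = 79/4 - 71/4 = 2.
  m(A_5) = 95/4 - 85/4 = 5/2.
Contributions c_i * m(A_i):
  (3) * (3/2) = 9/2.
  (2) * (3/2) = 3.
  (-4/3) * (5/2) = -10/3.
  (3) * (2) = 6.
  (-1/2) * (5/2) = -5/4.
Total: 9/2 + 3 - 10/3 + 6 - 5/4 = 107/12.

107/12


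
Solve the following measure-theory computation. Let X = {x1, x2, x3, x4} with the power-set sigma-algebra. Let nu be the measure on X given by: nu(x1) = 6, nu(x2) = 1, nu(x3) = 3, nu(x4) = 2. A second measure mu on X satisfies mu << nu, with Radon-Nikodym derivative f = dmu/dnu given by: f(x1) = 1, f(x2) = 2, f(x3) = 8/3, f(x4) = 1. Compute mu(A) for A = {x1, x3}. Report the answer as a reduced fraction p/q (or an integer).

By the defining property of the Radon-Nikodym derivative, for every measurable set A,
  mu(A) = integral_A f dnu.
Since nu is a discrete measure concentrated on the atoms of X, the integral over A reduces to the sum
  mu(A) = sum_{x in A} f(x) * nu({x}).
Computing each term:
  x1: f(x1) * nu(x1) = 1 * 6 = 6.
  x3: f(x3) * nu(x3) = 8/3 * 3 = 8.
Summing: mu(A) = 6 + 8 = 14.

14


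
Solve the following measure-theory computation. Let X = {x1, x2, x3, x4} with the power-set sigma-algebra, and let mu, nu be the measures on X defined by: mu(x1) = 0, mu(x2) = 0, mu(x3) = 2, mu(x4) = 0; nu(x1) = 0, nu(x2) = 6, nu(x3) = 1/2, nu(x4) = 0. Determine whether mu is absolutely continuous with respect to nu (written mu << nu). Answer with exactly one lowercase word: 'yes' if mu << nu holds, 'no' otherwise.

mu << nu means: every nu-null measurable set is also mu-null; equivalently, for every atom x, if nu({x}) = 0 then mu({x}) = 0.
Checking each atom:
  x1: nu = 0, mu = 0 -> consistent with mu << nu.
  x2: nu = 6 > 0 -> no constraint.
  x3: nu = 1/2 > 0 -> no constraint.
  x4: nu = 0, mu = 0 -> consistent with mu << nu.
No atom violates the condition. Therefore mu << nu.

yes


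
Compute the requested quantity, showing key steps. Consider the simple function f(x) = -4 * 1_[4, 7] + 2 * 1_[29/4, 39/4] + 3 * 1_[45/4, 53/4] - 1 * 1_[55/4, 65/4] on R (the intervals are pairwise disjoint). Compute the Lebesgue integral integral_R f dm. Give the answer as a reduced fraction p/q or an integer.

For a simple function f = sum_i c_i * 1_{A_i} with disjoint A_i,
  integral f dm = sum_i c_i * m(A_i).
Lengths of the A_i:
  m(A_1) = 7 - 4 = 3.
  m(A_2) = 39/4 - 29/4 = 5/2.
  m(A_3) = 53/4 - 45/4 = 2.
  m(A_4) = 65/4 - 55/4 = 5/2.
Contributions c_i * m(A_i):
  (-4) * (3) = -12.
  (2) * (5/2) = 5.
  (3) * (2) = 6.
  (-1) * (5/2) = -5/2.
Total: -12 + 5 + 6 - 5/2 = -7/2.

-7/2


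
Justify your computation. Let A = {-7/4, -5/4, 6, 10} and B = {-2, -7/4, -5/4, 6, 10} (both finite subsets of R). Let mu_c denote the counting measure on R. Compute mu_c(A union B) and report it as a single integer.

Counting measure on a finite set equals cardinality. By inclusion-exclusion, |A union B| = |A| + |B| - |A cap B|.
|A| = 4, |B| = 5, |A cap B| = 4.
So mu_c(A union B) = 4 + 5 - 4 = 5.

5


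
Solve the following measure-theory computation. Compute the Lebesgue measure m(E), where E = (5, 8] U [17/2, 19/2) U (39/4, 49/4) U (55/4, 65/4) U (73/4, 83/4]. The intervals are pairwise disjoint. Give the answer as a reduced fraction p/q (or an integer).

For pairwise disjoint intervals, m(union_i I_i) = sum_i m(I_i),
and m is invariant under swapping open/closed endpoints (single points have measure 0).
So m(E) = sum_i (b_i - a_i).
  I_1 has length 8 - 5 = 3.
  I_2 has length 19/2 - 17/2 = 1.
  I_3 has length 49/4 - 39/4 = 5/2.
  I_4 has length 65/4 - 55/4 = 5/2.
  I_5 has length 83/4 - 73/4 = 5/2.
Summing:
  m(E) = 3 + 1 + 5/2 + 5/2 + 5/2 = 23/2.

23/2


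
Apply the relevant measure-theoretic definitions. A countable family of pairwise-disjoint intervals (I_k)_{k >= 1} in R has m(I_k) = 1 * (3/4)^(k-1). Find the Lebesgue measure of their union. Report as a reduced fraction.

By countable additivity of the Lebesgue measure on pairwise disjoint measurable sets,
  m(union_{k >= 1} I_k) = sum_{k >= 1} m(I_k) = sum_{k >= 1} a * r^(k-1),
  with a = 1 and r = 3/4.
Since 0 < r = 3/4 < 1, the geometric series converges:
  sum_{k >= 1} a * r^(k-1) = a / (1 - r).
  = 1 / (1 - 3/4)
  = 1 / (1/4)
  = 4.

4


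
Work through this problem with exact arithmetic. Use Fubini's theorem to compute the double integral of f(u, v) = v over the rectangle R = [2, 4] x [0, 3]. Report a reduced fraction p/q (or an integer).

f(u, v) is a tensor product of a function of u and a function of v, and both factors are bounded continuous (hence Lebesgue integrable) on the rectangle, so Fubini's theorem applies:
  integral_R f d(m x m) = (integral_a1^b1 1 du) * (integral_a2^b2 v dv).
Inner integral in u: integral_{2}^{4} 1 du = (4^1 - 2^1)/1
  = 2.
Inner integral in v: integral_{0}^{3} v dv = (3^2 - 0^2)/2
  = 9/2.
Product: (2) * (9/2) = 9.

9


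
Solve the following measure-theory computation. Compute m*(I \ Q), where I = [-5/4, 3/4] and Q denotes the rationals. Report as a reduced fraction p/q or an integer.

The interval I = [-5/4, 3/4] has m(I) = 3/4 - (-5/4) = 2 (endpoints are measure-zero, so open/closed/half-open agree). Write I = (I cap Q) u (I \ Q). The rationals in I are countable, so m*(I cap Q) = 0 (cover each rational by intervals whose total length is arbitrarily small). By countable subadditivity m*(I) <= m*(I cap Q) + m*(I \ Q), hence m*(I \ Q) >= m(I) = 2. The reverse inequality m*(I \ Q) <= m*(I) = 2 is trivial since (I \ Q) is a subset of I. Therefore m*(I \ Q) = 2.

2


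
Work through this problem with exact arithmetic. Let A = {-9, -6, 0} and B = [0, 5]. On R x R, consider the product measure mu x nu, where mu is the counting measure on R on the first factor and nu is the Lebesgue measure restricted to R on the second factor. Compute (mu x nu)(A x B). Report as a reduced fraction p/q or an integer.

For a measurable rectangle A x B, the product measure satisfies
  (mu x nu)(A x B) = mu(A) * nu(B).
  mu(A) = 3.
  nu(B) = 5.
  (mu x nu)(A x B) = 3 * 5 = 15.

15


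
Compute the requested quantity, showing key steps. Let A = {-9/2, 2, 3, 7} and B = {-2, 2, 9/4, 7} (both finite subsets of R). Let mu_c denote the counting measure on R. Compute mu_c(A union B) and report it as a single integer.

Counting measure on a finite set equals cardinality. By inclusion-exclusion, |A union B| = |A| + |B| - |A cap B|.
|A| = 4, |B| = 4, |A cap B| = 2.
So mu_c(A union B) = 4 + 4 - 2 = 6.

6


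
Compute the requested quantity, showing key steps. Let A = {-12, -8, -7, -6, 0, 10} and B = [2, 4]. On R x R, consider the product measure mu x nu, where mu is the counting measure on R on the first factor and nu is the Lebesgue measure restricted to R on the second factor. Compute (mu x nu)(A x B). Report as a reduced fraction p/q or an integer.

For a measurable rectangle A x B, the product measure satisfies
  (mu x nu)(A x B) = mu(A) * nu(B).
  mu(A) = 6.
  nu(B) = 2.
  (mu x nu)(A x B) = 6 * 2 = 12.

12


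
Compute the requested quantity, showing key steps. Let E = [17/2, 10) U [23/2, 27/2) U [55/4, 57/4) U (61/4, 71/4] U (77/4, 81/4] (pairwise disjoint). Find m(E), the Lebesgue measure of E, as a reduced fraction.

For pairwise disjoint intervals, m(union_i I_i) = sum_i m(I_i),
and m is invariant under swapping open/closed endpoints (single points have measure 0).
So m(E) = sum_i (b_i - a_i).
  I_1 has length 10 - 17/2 = 3/2.
  I_2 has length 27/2 - 23/2 = 2.
  I_3 has length 57/4 - 55/4 = 1/2.
  I_4 has length 71/4 - 61/4 = 5/2.
  I_5 has length 81/4 - 77/4 = 1.
Summing:
  m(E) = 3/2 + 2 + 1/2 + 5/2 + 1 = 15/2.

15/2


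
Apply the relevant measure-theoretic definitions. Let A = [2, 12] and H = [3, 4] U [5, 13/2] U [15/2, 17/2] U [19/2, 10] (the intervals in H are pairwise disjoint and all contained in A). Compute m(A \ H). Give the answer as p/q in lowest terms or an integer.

The ambient interval has length m(A) = 12 - 2 = 10.
Since the holes are disjoint and sit inside A, by finite additivity
  m(H) = sum_i (b_i - a_i), and m(A \ H) = m(A) - m(H).
Computing the hole measures:
  m(H_1) = 4 - 3 = 1.
  m(H_2) = 13/2 - 5 = 3/2.
  m(H_3) = 17/2 - 15/2 = 1.
  m(H_4) = 10 - 19/2 = 1/2.
Summed: m(H) = 1 + 3/2 + 1 + 1/2 = 4.
So m(A \ H) = 10 - 4 = 6.

6


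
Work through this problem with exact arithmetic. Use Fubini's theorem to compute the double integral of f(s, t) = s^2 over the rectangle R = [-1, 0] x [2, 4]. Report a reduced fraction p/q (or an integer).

f(s, t) is a tensor product of a function of s and a function of t, and both factors are bounded continuous (hence Lebesgue integrable) on the rectangle, so Fubini's theorem applies:
  integral_R f d(m x m) = (integral_a1^b1 s^2 ds) * (integral_a2^b2 1 dt).
Inner integral in s: integral_{-1}^{0} s^2 ds = (0^3 - (-1)^3)/3
  = 1/3.
Inner integral in t: integral_{2}^{4} 1 dt = (4^1 - 2^1)/1
  = 2.
Product: (1/3) * (2) = 2/3.

2/3


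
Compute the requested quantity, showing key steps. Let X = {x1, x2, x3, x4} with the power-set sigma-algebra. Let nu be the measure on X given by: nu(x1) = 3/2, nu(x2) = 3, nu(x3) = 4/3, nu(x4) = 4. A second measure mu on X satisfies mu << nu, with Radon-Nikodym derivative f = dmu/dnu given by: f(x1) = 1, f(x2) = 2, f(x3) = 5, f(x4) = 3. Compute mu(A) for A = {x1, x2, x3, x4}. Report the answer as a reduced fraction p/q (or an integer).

By the defining property of the Radon-Nikodym derivative, for every measurable set A,
  mu(A) = integral_A f dnu.
Since nu is a discrete measure concentrated on the atoms of X, the integral over A reduces to the sum
  mu(A) = sum_{x in A} f(x) * nu({x}).
Computing each term:
  x1: f(x1) * nu(x1) = 1 * 3/2 = 3/2.
  x2: f(x2) * nu(x2) = 2 * 3 = 6.
  x3: f(x3) * nu(x3) = 5 * 4/3 = 20/3.
  x4: f(x4) * nu(x4) = 3 * 4 = 12.
Summing: mu(A) = 3/2 + 6 + 20/3 + 12 = 157/6.

157/6


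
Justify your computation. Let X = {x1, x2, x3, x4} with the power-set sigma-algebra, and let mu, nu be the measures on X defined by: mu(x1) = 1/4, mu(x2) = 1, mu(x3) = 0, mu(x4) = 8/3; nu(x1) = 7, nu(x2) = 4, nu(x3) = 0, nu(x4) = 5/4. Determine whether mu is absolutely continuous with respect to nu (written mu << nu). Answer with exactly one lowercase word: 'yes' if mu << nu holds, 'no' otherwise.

mu << nu means: every nu-null measurable set is also mu-null; equivalently, for every atom x, if nu({x}) = 0 then mu({x}) = 0.
Checking each atom:
  x1: nu = 7 > 0 -> no constraint.
  x2: nu = 4 > 0 -> no constraint.
  x3: nu = 0, mu = 0 -> consistent with mu << nu.
  x4: nu = 5/4 > 0 -> no constraint.
No atom violates the condition. Therefore mu << nu.

yes


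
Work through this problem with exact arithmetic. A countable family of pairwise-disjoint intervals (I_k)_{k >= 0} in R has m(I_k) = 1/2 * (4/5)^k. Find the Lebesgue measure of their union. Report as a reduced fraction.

By countable additivity of the Lebesgue measure on pairwise disjoint measurable sets,
  m(union_{k >= 0} I_k) = sum_{k >= 0} m(I_k) = sum_{k >= 0} a * r^k,
  with a = 1/2 and r = 4/5.
Since 0 < r = 4/5 < 1, the geometric series converges:
  sum_{k >= 0} a * r^k = a / (1 - r).
  = 1/2 / (1 - 4/5)
  = 1/2 / (1/5)
  = 5/2.

5/2


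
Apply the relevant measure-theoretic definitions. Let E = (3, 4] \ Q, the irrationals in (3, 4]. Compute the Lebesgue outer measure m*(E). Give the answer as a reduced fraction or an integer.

The interval I = (3, 4] has m(I) = 4 - 3 = 1 (endpoints are measure-zero, so open/closed/half-open agree). Write I = (I cap Q) u (I \ Q). The rationals in I are countable, so m*(I cap Q) = 0 (cover each rational by intervals whose total length is arbitrarily small). By countable subadditivity m*(I) <= m*(I cap Q) + m*(I \ Q), hence m*(I \ Q) >= m(I) = 1. The reverse inequality m*(I \ Q) <= m*(I) = 1 is trivial since (I \ Q) is a subset of I. Therefore m*(I \ Q) = 1.

1


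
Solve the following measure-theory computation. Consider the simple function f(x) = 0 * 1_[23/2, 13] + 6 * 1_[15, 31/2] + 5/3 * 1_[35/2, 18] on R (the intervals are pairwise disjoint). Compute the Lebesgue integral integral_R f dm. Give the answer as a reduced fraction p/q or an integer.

For a simple function f = sum_i c_i * 1_{A_i} with disjoint A_i,
  integral f dm = sum_i c_i * m(A_i).
Lengths of the A_i:
  m(A_1) = 13 - 23/2 = 3/2.
  m(A_2) = 31/2 - 15 = 1/2.
  m(A_3) = 18 - 35/2 = 1/2.
Contributions c_i * m(A_i):
  (0) * (3/2) = 0.
  (6) * (1/2) = 3.
  (5/3) * (1/2) = 5/6.
Total: 0 + 3 + 5/6 = 23/6.

23/6


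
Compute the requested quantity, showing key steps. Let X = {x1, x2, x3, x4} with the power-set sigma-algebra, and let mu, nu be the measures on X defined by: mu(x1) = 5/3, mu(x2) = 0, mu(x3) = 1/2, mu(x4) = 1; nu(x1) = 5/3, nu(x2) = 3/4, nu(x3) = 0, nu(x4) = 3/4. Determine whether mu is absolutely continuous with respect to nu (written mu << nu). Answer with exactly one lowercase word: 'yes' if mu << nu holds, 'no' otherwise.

mu << nu means: every nu-null measurable set is also mu-null; equivalently, for every atom x, if nu({x}) = 0 then mu({x}) = 0.
Checking each atom:
  x1: nu = 5/3 > 0 -> no constraint.
  x2: nu = 3/4 > 0 -> no constraint.
  x3: nu = 0, mu = 1/2 > 0 -> violates mu << nu.
  x4: nu = 3/4 > 0 -> no constraint.
The atom(s) x3 violate the condition (nu = 0 but mu > 0). Therefore mu is NOT absolutely continuous w.r.t. nu.

no


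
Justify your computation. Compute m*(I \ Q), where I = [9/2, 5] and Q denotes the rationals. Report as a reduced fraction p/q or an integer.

The interval I = [9/2, 5] has m(I) = 5 - 9/2 = 1/2 (endpoints are measure-zero, so open/closed/half-open agree). Write I = (I cap Q) u (I \ Q). The rationals in I are countable, so m*(I cap Q) = 0 (cover each rational by intervals whose total length is arbitrarily small). By countable subadditivity m*(I) <= m*(I cap Q) + m*(I \ Q), hence m*(I \ Q) >= m(I) = 1/2. The reverse inequality m*(I \ Q) <= m*(I) = 1/2 is trivial since (I \ Q) is a subset of I. Therefore m*(I \ Q) = 1/2.

1/2


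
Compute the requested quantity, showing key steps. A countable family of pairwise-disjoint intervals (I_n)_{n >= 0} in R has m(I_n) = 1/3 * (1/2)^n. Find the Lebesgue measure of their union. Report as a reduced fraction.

By countable additivity of the Lebesgue measure on pairwise disjoint measurable sets,
  m(union_{n >= 0} I_n) = sum_{n >= 0} m(I_n) = sum_{n >= 0} a * r^n,
  with a = 1/3 and r = 1/2.
Since 0 < r = 1/2 < 1, the geometric series converges:
  sum_{n >= 0} a * r^n = a / (1 - r).
  = 1/3 / (1 - 1/2)
  = 1/3 / (1/2)
  = 2/3.

2/3


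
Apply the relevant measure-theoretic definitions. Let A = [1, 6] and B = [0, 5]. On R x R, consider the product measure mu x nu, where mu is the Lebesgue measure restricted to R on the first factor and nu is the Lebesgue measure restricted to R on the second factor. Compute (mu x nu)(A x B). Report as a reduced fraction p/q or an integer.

For a measurable rectangle A x B, the product measure satisfies
  (mu x nu)(A x B) = mu(A) * nu(B).
  mu(A) = 5.
  nu(B) = 5.
  (mu x nu)(A x B) = 5 * 5 = 25.

25


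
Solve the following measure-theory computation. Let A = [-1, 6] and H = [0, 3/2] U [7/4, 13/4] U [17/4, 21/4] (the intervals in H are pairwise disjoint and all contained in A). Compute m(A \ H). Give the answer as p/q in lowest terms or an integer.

The ambient interval has length m(A) = 6 - (-1) = 7.
Since the holes are disjoint and sit inside A, by finite additivity
  m(H) = sum_i (b_i - a_i), and m(A \ H) = m(A) - m(H).
Computing the hole measures:
  m(H_1) = 3/2 - 0 = 3/2.
  m(H_2) = 13/4 - 7/4 = 3/2.
  m(H_3) = 21/4 - 17/4 = 1.
Summed: m(H) = 3/2 + 3/2 + 1 = 4.
So m(A \ H) = 7 - 4 = 3.

3


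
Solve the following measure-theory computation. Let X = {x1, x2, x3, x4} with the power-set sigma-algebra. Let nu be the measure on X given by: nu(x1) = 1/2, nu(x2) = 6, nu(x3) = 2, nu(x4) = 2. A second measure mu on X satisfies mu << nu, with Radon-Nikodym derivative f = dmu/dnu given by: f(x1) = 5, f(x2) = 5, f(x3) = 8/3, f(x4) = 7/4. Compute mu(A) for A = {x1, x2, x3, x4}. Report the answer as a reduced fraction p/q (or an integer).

By the defining property of the Radon-Nikodym derivative, for every measurable set A,
  mu(A) = integral_A f dnu.
Since nu is a discrete measure concentrated on the atoms of X, the integral over A reduces to the sum
  mu(A) = sum_{x in A} f(x) * nu({x}).
Computing each term:
  x1: f(x1) * nu(x1) = 5 * 1/2 = 5/2.
  x2: f(x2) * nu(x2) = 5 * 6 = 30.
  x3: f(x3) * nu(x3) = 8/3 * 2 = 16/3.
  x4: f(x4) * nu(x4) = 7/4 * 2 = 7/2.
Summing: mu(A) = 5/2 + 30 + 16/3 + 7/2 = 124/3.

124/3


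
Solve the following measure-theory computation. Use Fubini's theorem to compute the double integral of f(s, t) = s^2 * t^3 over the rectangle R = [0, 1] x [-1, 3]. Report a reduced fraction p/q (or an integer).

f(s, t) is a tensor product of a function of s and a function of t, and both factors are bounded continuous (hence Lebesgue integrable) on the rectangle, so Fubini's theorem applies:
  integral_R f d(m x m) = (integral_a1^b1 s^2 ds) * (integral_a2^b2 t^3 dt).
Inner integral in s: integral_{0}^{1} s^2 ds = (1^3 - 0^3)/3
  = 1/3.
Inner integral in t: integral_{-1}^{3} t^3 dt = (3^4 - (-1)^4)/4
  = 20.
Product: (1/3) * (20) = 20/3.

20/3


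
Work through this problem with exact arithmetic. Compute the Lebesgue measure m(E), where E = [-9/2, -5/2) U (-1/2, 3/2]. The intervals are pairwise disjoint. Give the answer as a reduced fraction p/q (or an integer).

For pairwise disjoint intervals, m(union_i I_i) = sum_i m(I_i),
and m is invariant under swapping open/closed endpoints (single points have measure 0).
So m(E) = sum_i (b_i - a_i).
  I_1 has length -5/2 - (-9/2) = 2.
  I_2 has length 3/2 - (-1/2) = 2.
Summing:
  m(E) = 2 + 2 = 4.

4


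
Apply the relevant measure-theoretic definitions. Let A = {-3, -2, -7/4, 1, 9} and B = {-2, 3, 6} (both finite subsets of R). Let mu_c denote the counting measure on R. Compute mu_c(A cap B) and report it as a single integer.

Counting measure on a finite set equals cardinality. mu_c(A cap B) = |A cap B| (elements appearing in both).
Enumerating the elements of A that also lie in B gives 1 element(s).
So mu_c(A cap B) = 1.

1
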